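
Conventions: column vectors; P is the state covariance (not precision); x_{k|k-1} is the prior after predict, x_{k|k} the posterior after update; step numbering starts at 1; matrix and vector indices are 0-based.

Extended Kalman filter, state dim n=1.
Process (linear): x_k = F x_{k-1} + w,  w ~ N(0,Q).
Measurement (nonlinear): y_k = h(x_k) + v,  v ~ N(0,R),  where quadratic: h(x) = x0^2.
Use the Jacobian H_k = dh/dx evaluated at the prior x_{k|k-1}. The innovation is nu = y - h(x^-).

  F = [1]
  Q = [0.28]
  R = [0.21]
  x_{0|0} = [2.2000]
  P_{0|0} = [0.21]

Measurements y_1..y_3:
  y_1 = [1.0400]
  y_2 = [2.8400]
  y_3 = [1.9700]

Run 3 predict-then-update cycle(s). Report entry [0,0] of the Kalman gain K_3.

step 1: x^-=[2.2000]  P^-=[0.4900]  H_jac=[4.4000]  S=[9.6964]  K=[0.2224]  nu=[-3.8000]  x^+=[1.3551]  P^+=[0.0106]
step 2: x^-=[1.3551]  P^-=[0.2906]  H_jac=[2.7101]  S=[2.3445]  K=[0.3359]  nu=[1.0038]  x^+=[1.6923]  P^+=[0.0260]
step 3: x^-=[1.6923]  P^-=[0.3060]  H_jac=[3.3846]  S=[3.7156]  K=[0.2788]  nu=[-0.8938]  x^+=[1.4431]  P^+=[0.0173]

K[0,0] = 0.2788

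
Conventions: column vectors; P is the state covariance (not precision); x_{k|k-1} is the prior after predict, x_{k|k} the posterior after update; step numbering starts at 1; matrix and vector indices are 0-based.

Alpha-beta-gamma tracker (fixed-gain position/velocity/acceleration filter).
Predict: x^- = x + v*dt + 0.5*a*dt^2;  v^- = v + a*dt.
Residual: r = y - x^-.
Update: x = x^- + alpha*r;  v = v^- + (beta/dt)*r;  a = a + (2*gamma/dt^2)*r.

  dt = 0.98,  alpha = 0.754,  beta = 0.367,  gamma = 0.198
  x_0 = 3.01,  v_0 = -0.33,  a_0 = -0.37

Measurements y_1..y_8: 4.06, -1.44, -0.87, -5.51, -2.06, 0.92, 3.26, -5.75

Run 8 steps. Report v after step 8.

step 1: x_pred=2.5089  r=1.5511  x^+=3.6784  v^+=-0.1117  a^+=0.2696
step 2: x_pred=3.6984  r=-5.1384  x^+=-0.1760  v^+=-1.7718  a^+=-1.8491
step 3: x_pred=-2.8003  r=1.9303  x^+=-1.3449  v^+=-2.8611  a^+=-1.0532
step 4: x_pred=-4.6545  r=-0.8555  x^+=-5.2995  v^+=-4.2136  a^+=-1.4060
step 5: x_pred=-10.1041  r=8.0441  x^+=-4.0388  v^+=-2.5791  a^+=1.9108
step 6: x_pred=-5.6487  r=6.5687  x^+=-0.6959  v^+=1.7535  a^+=4.6193
step 7: x_pred=3.2407  r=0.0193  x^+=3.2553  v^+=6.2876  a^+=4.6273
step 8: x_pred=11.6391  r=-17.3891  x^+=-1.4723  v^+=4.3103  a^+=-2.5428

v_post = 4.3103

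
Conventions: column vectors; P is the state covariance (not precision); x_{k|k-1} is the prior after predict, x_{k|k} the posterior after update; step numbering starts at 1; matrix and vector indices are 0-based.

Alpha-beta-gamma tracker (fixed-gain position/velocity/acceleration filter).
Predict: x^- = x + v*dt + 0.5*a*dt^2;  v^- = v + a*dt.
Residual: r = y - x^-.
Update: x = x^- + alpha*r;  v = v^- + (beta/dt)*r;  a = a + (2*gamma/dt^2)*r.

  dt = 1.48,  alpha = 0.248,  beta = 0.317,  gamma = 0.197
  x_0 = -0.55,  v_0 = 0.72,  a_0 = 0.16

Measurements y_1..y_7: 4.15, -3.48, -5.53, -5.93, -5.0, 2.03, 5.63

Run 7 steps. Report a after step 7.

a_post = 8.4092

step 1: x_pred=0.6908  r=3.4592  x^+=1.5487  v^+=1.6977  a^+=0.7822
step 2: x_pred=4.9180  r=-8.3980  x^+=2.8353  v^+=1.0566  a^+=-0.7284
step 3: x_pred=3.6014  r=-9.1314  x^+=1.3368  v^+=-1.9772  a^+=-2.3709
step 4: x_pred=-4.1861  r=-1.7439  x^+=-4.6186  v^+=-5.8597  a^+=-2.6846
step 5: x_pred=-16.2310  r=11.2310  x^+=-13.4457  v^+=-7.4273  a^+=-0.6644
step 6: x_pred=-25.1658  r=27.1958  x^+=-18.4212  v^+=-2.5856  a^+=4.2275
step 7: x_pred=-17.6180  r=23.2480  x^+=-11.8525  v^+=8.6505  a^+=8.4092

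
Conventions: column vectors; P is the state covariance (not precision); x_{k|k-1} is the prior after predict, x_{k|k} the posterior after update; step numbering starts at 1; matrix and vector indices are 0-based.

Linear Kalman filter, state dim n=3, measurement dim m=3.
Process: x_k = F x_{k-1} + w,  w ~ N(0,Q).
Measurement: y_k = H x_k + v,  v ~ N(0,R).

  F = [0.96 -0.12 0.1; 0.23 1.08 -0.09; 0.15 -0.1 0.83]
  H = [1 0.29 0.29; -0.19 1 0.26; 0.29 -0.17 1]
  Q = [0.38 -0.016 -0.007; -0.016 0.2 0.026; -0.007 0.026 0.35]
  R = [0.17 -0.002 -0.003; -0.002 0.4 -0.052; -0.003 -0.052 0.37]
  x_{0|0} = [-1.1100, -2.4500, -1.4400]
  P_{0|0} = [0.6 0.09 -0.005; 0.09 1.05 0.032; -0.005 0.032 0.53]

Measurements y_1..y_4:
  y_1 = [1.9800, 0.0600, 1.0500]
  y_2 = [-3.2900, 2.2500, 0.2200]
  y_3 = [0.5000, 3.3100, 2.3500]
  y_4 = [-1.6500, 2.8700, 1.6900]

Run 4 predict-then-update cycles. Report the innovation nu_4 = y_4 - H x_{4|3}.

step 1: x^-=[-0.9156, -2.7717, -1.1167]  P^-=[0.9309 0.0706 0.1182; 0.0706 1.4995 -0.0657; 0.1182 -0.0657 0.7299]  S=[1.3868 0.3779 0.5109; 0.3779 1.9097 -0.2220; 0.5109 -0.2220 1.3054]  K=[0.7852 -0.2012 -0.0534; 0.2350 0.6991 -0.2030; -0.0473 0.1365 0.6356]  nu=[4.0232, 2.9481, 1.9610]  x^+=[1.5457, -0.1633, 0.3419]  P^+=[0.1619 -0.0319 -0.0640; -0.0319 0.2973 -0.0524; -0.0640 -0.0524 0.2379]
step 2: x^-=[1.5377, 0.1483, 0.5320]  P^-=[0.5321 -0.0553 -0.0030; -0.0553 0.5543 -0.0815; -0.0030 -0.0815 0.5142]  S=[0.7445 0.0138 0.2550; 0.0138 0.9871 -0.1372; 0.2550 -0.1372 0.9764]  K=[0.7110 -0.1755 -0.0457; 0.1561 0.5258 -0.1633; -0.0321 0.1327 0.5670]  nu=[-5.0250, 2.2555, -0.7327]  x^+=[-2.3972, 0.6694, 0.5772]  P^+=[0.1456 -0.0268 -0.0567; -0.0268 0.2244 -0.0423; -0.0567 -0.0423 0.2122]
step 3: x^-=[-2.3240, 0.1196, 0.0526]  P^-=[0.5158 -0.0434 -0.0041; -0.0434 0.4684 -0.0611; -0.0041 -0.0611 0.4954]  S=[0.7291 0.0090 0.2518; 0.0090 0.9056 -0.1032; 0.2518 -0.1032 0.9451]  K=[0.7062 -0.1694 -0.0449; 0.1476 0.4904 -0.1480; -0.0267 0.1392 0.5563]  nu=[2.7740, 2.7352, 2.9917]  x^+=[-0.9625, 1.4275, 2.0237]  P^+=[0.1440 -0.0250 -0.0559; -0.0250 0.2087 -0.0380; -0.0559 -0.0380 0.2084]
step 4: x^-=[-0.8929, 1.1382, 1.3925]  P^-=[0.5137 -0.0393 -0.0048; -0.0393 0.4500 -0.0549; -0.0048 -0.0549 0.4920]  S=[0.7281 0.0098 0.2514; 0.0098 0.8887 -0.0935; 0.2514 -0.0935 0.9380]  K=[0.7058 -0.1680 -0.0451; 0.1464 0.4820 -0.1435; -0.0258 0.1418 0.5541]  nu=[-1.4910, 1.2001, 0.7499]  x^+=[-2.1807, 1.3907, 2.0165]  P^+=[0.1438 -0.0244 -0.0559; -0.0244 0.2049 -0.0367; -0.0559 -0.0367 0.2077]

innov = [-1.4910, 1.2001, 0.7499]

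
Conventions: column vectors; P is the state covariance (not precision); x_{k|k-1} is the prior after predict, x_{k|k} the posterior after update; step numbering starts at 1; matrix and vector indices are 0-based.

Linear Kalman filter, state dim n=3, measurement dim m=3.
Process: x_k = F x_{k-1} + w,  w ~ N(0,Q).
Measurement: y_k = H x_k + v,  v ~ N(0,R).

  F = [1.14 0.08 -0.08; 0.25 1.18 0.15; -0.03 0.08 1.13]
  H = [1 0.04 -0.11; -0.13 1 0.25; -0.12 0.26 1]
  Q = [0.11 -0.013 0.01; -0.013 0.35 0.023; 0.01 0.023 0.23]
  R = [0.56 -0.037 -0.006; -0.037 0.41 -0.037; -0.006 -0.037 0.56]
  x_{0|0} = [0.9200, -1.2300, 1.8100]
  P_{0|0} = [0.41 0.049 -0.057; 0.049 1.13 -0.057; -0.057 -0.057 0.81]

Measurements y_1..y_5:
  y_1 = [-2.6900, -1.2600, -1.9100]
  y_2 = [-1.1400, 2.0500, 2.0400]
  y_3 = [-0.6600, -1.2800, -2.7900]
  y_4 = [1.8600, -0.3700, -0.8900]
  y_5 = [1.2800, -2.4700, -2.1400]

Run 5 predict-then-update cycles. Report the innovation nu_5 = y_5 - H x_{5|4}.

innov = [0.8783, -1.7160, -0.9035]

step 1: x^-=[0.8056, -0.9499, 1.9193]  P^-=[0.6753 0.2638 -0.1440; 0.2638 1.9717 0.1706; -0.1440 0.1706 1.2652]  S=[1.3051 0.1266 -0.2824; 0.1266 2.4983 0.9667; -0.2824 0.9667 2.0750]  K=[0.5296 0.0372 -0.0207; 0.1631 0.7981 -0.0356; -0.0662 -0.0466 0.6521]  nu=[-3.2465, -0.6852, -3.4857]  x^+=[-0.8672, -1.9022, -0.1071]  P^+=[0.2952 0.0321 0.0110; 0.0321 0.3618 -0.1407; 0.0110 -0.1407 0.4052]
step 2: x^-=[-1.1322, -2.4774, -0.2472]  P^-=[0.5043 0.1575 -0.0292; 0.1575 0.8513 -0.0631; -0.0292 -0.0631 0.7237]  S=[1.0940 0.0668 -0.1274; 0.0668 1.2445 0.2864; -0.1274 0.2864 1.3129]  K=[0.4669 0.0432 -0.0013; 0.1389 0.6527 -0.0228; -0.0370 -0.0253 0.5433]  nu=[0.0641, 4.4420, 2.7955]  x^+=[-0.9139, 0.3673, 1.1568]  P^+=[0.2607 0.0298 0.0184; 0.0298 0.2949 -0.1108; 0.0184 -0.1108 0.3364]
step 3: x^-=[-1.1051, 0.3785, 1.3640]  P^-=[0.4563 0.1377 -0.0103; 0.1377 0.7642 -0.0385; -0.0103 -0.0385 0.6403]  S=[1.0389 0.0547 -0.0990; 0.0547 1.1675 0.2683; -0.0990 0.2683 1.2324]  K=[0.4436 0.0436 0.0024; 0.1321 0.6269 -0.0093; -0.0298 -0.0111 0.5125]  nu=[0.5800, -2.1431, -4.3850]  x^+=[-0.9516, -0.8476, -0.8766]  P^+=[0.2477 0.0287 0.0193; 0.0287 0.2809 -0.0988; 0.0193 -0.0988 0.3156]
step 4: x^-=[-1.0825, -1.3695, -1.0298]  P^-=[0.4388 0.1306 -0.0060; 0.1306 0.7472 -0.0269; -0.0060 -0.0269 0.6157]  S=[1.0194 0.0500 -0.0917; 0.0500 1.1561 0.2703; -0.0917 0.2703 1.2118]  K=[0.4343 0.0429 0.0029; 0.1296 0.6210 -0.0035; -0.0280 -0.0056 0.5020]  nu=[2.8840, 1.1162, 0.3660]  x^+=[0.2191, -0.3038, -0.9330]  P^+=[0.2426 0.0281 0.0192; 0.0281 0.2772 -0.0944; 0.0192 -0.0944 0.3084]
step 5: x^-=[0.3001, -0.4437, -1.0851]  P^-=[0.4319 0.1277 -0.0050; 0.1277 0.7427 -0.0225; -0.0050 -0.0225 0.6072]  S=[1.0119 0.0478 -0.0896; 0.0478 1.1538 0.2718; -0.0896 0.2718 1.2052]  K=[0.4306 0.0424 0.0029; 0.1286 0.6194 -0.0013; -0.0275 -0.0036 0.4983]  nu=[0.8783, -1.7160, -0.9035]  x^+=[0.6029, -1.3924, -1.5533]  P^+=[0.2405 0.0279 0.0191; 0.0279 0.2761 -0.0929; 0.0191 -0.0929 0.3058]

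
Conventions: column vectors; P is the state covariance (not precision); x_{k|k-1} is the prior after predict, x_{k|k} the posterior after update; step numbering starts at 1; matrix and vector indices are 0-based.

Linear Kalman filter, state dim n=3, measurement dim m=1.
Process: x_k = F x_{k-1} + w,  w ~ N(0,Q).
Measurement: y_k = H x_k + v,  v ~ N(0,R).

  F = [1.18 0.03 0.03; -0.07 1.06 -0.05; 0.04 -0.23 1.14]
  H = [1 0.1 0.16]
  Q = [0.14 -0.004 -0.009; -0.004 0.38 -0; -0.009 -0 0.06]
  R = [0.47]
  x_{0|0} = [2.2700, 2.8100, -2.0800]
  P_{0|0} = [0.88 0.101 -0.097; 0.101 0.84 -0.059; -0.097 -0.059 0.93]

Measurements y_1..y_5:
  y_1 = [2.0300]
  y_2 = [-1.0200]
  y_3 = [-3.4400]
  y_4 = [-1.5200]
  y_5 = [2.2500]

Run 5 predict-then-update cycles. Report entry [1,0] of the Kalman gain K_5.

step 1: x^-=[2.7005, 2.9237, -2.9267]  P^-=[1.3671 0.0789 -0.1010; 0.0789 1.3210 -0.3184; -0.1010 -0.3184 1.3347]  S=[1.8577]  K=[0.7314; 0.0862; 0.0435]  nu=[-0.4946]  x^+=[2.3387, 2.8811, -2.9482]  P^+=[0.3732 -0.0382 -0.1600; -0.0382 1.3073 -0.3254; -0.1600 -0.3254 1.3312]
step 2: x^-=[2.7577, 3.0377, -3.9300]  P^-=[0.6474 -0.0430 -0.1689; -0.0430 1.8930 -0.7817; -0.1689 -0.7817 2.0165]  S=[1.1003]  K=[0.5599; 0.0193; 0.0687]  nu=[-3.4527]  x^+=[0.8245, 2.9710, -4.1672]  P^+=[0.3024 -0.0549 -0.2112; -0.0549 1.8926 -0.7831; -0.2112 -0.7831 2.0113]
step 3: x^-=[0.9370, 3.2999, -5.4010]  P^-=[0.5444 -0.0512 -0.2299; -0.0512 2.6027 -1.5182; -0.2299 -1.5182 3.1669]  S=[0.9891]  K=[0.5080; -0.0342; 0.1263]  nu=[-3.8429]  x^+=[-1.0152, 3.4313, -5.8865]  P^+=[0.2891 -0.0340 -0.2934; -0.0340 2.6016 -1.5139; -0.2934 -1.5139 3.1511]
step 4: x^-=[-1.2716, 4.0026, -7.5404]  P^-=[0.5218 -0.0203 -0.3327; -0.0203 3.4759 -2.6395; -0.3327 -2.6395 5.0611]  S=[0.9612]  K=[0.4854; -0.0988; 0.2217]  nu=[0.5578]  x^+=[-1.0009, 3.9475, -7.4167]  P^+=[0.2954 0.0258 -0.4362; 0.0258 3.4665 -2.6184; -0.4362 -2.6184 5.0138]
step 5: x^-=[-1.2851, 4.6252, -9.4030]  P^-=[0.5251 0.0539 -0.5132; 0.0539 4.5596 -4.2888; -0.5132 -4.2888 8.0927]  S=[0.9572]  K=[0.4684; -0.1842; 0.3685]  nu=[4.5770]  x^+=[0.8590, 3.7820, -7.7164]  P^+=[0.3151 0.1365 -0.6785; 0.1365 4.5271 -4.2238; -0.6785 -4.2238 7.9627]

K[1,0] = -0.1842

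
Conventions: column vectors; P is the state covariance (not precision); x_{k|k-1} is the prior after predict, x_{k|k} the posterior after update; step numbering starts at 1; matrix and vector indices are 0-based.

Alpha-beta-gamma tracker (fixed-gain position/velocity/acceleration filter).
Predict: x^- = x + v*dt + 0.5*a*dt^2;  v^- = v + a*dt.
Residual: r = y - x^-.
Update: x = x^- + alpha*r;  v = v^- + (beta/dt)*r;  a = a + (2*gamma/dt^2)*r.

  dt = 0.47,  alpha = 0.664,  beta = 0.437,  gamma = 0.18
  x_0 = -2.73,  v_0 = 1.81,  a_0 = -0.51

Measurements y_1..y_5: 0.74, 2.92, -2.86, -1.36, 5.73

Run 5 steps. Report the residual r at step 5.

step 1: x_pred=-1.9356  r=2.6756  x^+=-0.1590  v^+=4.0581  a^+=3.8505
step 2: x_pred=2.1736  r=0.7464  x^+=2.6692  v^+=6.5618  a^+=5.0669
step 3: x_pred=6.3129  r=-9.1729  x^+=0.2221  v^+=0.4144  a^+=-9.8821
step 4: x_pred=-0.6746  r=-0.6854  x^+=-1.1297  v^+=-4.8674  a^+=-10.9991
step 5: x_pred=-4.6322  r=10.3622  x^+=2.2483  v^+=-0.4023  a^+=5.8882

resid = 10.3622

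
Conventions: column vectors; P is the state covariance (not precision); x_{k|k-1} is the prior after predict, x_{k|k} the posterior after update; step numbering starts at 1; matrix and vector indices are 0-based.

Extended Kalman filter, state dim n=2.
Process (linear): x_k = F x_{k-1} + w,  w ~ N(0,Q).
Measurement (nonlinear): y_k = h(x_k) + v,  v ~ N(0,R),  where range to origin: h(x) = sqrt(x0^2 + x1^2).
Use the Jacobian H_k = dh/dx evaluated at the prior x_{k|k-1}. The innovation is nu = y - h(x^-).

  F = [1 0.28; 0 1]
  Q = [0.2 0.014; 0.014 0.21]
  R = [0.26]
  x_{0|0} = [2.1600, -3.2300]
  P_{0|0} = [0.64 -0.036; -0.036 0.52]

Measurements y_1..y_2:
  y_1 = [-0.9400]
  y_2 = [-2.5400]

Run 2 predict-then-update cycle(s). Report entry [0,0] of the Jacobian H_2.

step 1: x^-=[1.2556, -3.2300]  P^-=[0.8606 0.1236; 0.1236 0.7300]  H_jac=[0.3623 -0.9321]  S=[0.9237]  K=[0.2129; -0.6881]  nu=[-4.4055]  x^+=[0.3179, -0.1984]  P^+=[0.8188 0.2589; 0.2589 0.2926]
step 2: x^-=[0.2623, -0.1984]  P^-=[1.1867 0.3548; 0.3548 0.5026]  H_jac=[0.7976 -0.6032]  S=[0.8563]  K=[0.8553; -0.0236]  nu=[-2.8689]  x^+=[-2.1914, -0.1307]  P^+=[0.5603 0.3721; 0.3721 0.5021]

H_jac[0,0] = 0.7976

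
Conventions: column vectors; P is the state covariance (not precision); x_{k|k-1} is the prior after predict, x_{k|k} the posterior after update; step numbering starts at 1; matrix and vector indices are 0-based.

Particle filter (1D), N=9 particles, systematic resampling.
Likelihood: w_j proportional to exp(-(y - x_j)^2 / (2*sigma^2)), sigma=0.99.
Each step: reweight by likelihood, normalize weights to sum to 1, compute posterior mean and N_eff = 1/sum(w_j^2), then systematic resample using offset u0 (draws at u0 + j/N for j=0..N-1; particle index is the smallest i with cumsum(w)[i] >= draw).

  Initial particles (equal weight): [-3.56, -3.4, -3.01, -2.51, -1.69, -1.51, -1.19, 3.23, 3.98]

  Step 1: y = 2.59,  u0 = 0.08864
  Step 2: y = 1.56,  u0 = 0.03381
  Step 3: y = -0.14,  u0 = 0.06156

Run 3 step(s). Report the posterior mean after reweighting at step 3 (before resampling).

post_mean = 3.2353

step 1: w=[0.0000, 0.0000, 0.0000, 0.0000, 0.0001, 0.0002, 0.0006, 0.6844, 0.3148]  mean=3.4624  Neff=1.7621  idx=[7, 7, 7, 7, 7, 7, 8, 8, 8]
step 2: w=[0.1509, 0.1509, 0.1509, 0.1509, 0.1509, 0.1509, 0.0316, 0.0316, 0.0316]  mean=3.3010  Neff=7.1636  idx=[0, 0, 1, 2, 3, 3, 4, 5, 6]
step 3: w=[0.1241, 0.1241, 0.1241, 0.1241, 0.1241, 0.1241, 0.1241, 0.1241, 0.0071]  mean=3.2353  Neff=8.1110  idx=[0, 1, 2, 3, 4, 4, 5, 6, 7]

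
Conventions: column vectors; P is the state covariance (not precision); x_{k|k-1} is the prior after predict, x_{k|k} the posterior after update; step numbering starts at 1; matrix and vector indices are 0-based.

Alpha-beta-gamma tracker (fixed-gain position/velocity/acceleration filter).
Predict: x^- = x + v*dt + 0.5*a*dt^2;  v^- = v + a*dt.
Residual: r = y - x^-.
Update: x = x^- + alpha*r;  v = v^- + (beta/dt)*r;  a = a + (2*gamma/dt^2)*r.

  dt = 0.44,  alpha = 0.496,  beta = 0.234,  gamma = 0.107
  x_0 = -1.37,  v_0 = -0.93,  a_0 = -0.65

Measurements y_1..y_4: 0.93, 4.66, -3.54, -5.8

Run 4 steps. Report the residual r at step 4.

resid = -7.5373

step 1: x_pred=-1.8421  r=2.7721  x^+=-0.4671  v^+=0.2583  a^+=2.4142
step 2: x_pred=-0.1198  r=4.7798  x^+=2.2510  v^+=3.8625  a^+=7.6977
step 3: x_pred=4.6956  r=-8.2356  x^+=0.6108  v^+=2.8697  a^+=-1.4057
step 4: x_pred=1.7373  r=-7.5373  x^+=-2.0012  v^+=-1.7574  a^+=-9.7373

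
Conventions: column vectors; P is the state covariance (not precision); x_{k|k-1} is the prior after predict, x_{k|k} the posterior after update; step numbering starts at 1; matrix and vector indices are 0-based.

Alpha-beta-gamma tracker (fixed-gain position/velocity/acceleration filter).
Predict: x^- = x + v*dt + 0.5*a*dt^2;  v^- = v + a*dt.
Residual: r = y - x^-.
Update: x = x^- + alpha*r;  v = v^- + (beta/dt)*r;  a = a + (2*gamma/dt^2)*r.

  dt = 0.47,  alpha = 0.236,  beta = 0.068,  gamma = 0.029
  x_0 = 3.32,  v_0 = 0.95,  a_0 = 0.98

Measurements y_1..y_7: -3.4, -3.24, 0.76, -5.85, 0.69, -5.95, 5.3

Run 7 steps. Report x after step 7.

x_post = -5.2921

step 1: x_pred=3.8747  r=-7.2747  x^+=2.1579  v^+=0.3581  a^+=-0.9301
step 2: x_pred=2.2235  r=-5.4635  x^+=0.9341  v^+=-0.8695  a^+=-2.3646
step 3: x_pred=0.2643  r=0.4957  x^+=0.3813  v^+=-1.9091  a^+=-2.2344
step 4: x_pred=-0.7628  r=-5.0872  x^+=-1.9634  v^+=-3.6953  a^+=-3.5701
step 5: x_pred=-4.0945  r=4.7845  x^+=-2.9654  v^+=-4.6810  a^+=-2.3139
step 6: x_pred=-5.4210  r=-0.5290  x^+=-5.5459  v^+=-5.8451  a^+=-2.4528
step 7: x_pred=-8.5640  r=13.8640  x^+=-5.2921  v^+=-4.9920  a^+=1.1874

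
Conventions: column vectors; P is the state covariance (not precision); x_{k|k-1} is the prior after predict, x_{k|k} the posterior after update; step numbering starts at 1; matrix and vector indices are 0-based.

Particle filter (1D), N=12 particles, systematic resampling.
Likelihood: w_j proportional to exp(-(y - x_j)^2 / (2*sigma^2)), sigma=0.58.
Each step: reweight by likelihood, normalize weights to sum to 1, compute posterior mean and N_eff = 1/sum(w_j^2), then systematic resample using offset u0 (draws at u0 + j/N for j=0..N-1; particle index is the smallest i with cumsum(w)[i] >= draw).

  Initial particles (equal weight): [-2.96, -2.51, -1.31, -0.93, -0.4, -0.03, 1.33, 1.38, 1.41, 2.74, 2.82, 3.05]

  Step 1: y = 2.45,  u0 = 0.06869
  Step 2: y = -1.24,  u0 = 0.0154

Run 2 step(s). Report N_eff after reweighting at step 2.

N_eff = 1.9730

step 1: w=[0.0000, 0.0000, 0.0000, 0.0000, 0.0000, 0.0000, 0.0549, 0.0646, 0.0710, 0.3127, 0.2891, 0.2075]  mean=2.5676  Neff=4.2246  idx=[7, 8, 9, 9, 9, 9, 10, 10, 10, 11, 11, 11]
step 2: w=[0.5585, 0.4415, 0.0000, 0.0000, 0.0000, 0.0000, 0.0000, 0.0000, 0.0000, 0.0000, 0.0000, 0.0000]  mean=1.3933  Neff=1.9730  idx=[0, 0, 0, 0, 0, 0, 0, 1, 1, 1, 1, 1]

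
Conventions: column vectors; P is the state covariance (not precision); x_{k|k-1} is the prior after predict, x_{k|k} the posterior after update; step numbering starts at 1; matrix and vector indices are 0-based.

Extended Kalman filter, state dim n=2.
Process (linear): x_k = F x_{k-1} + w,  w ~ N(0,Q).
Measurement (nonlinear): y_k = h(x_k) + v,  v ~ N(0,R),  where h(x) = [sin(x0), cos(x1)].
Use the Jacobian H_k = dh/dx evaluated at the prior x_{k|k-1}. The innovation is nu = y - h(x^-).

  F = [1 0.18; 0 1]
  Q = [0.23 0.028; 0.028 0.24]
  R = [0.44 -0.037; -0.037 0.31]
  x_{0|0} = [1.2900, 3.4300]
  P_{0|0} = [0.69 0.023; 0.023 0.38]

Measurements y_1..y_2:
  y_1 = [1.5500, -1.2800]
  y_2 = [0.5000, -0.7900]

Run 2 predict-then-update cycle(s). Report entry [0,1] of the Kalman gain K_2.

step 1: x^-=[1.9074, 3.4300]  P^-=[0.9406 0.1194; 0.1194 0.6200]  H_jac=[-0.3303 0.0000; 0.0000 0.2844]  S=[0.5426 -0.0482; -0.0482 0.3602]  K=[-0.5709 0.0179; -0.0295 0.4857]  nu=[0.6061, -0.3213]  x^+=[1.5556, 3.2561]  P^+=[0.7626 0.0937; 0.0937 0.5332]
step 2: x^-=[2.1417, 3.2561]  P^-=[1.0436 0.2177; 0.2177 0.7732]  H_jac=[-0.5404 0.0000; 0.0000 0.1142]  S=[0.7448 -0.0504; -0.0504 0.3201]  K=[-0.7601 -0.0421; -0.1408 0.2537]  nu=[-0.3414, 0.2035]  x^+=[2.3926, 3.3557]  P^+=[0.6160 0.1320; 0.1320 0.7342]

K[0,1] = -0.0421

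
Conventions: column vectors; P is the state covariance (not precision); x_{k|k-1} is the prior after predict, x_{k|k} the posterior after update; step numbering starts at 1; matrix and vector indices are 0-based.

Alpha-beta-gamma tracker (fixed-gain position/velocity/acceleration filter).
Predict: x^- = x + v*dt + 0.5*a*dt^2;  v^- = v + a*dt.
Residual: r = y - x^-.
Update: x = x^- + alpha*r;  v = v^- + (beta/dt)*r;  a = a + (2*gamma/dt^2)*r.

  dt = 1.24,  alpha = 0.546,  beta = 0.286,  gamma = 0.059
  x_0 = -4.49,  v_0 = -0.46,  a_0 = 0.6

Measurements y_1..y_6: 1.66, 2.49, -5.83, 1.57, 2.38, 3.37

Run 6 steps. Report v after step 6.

v_post = 1.0522

step 1: x_pred=-4.5991  r=6.2591  x^+=-1.1816  v^+=1.7276  a^+=1.0803
step 2: x_pred=1.7912  r=0.6988  x^+=2.1727  v^+=3.2284  a^+=1.1340
step 3: x_pred=7.0478  r=-12.8778  x^+=0.0165  v^+=1.6644  a^+=0.1457
step 4: x_pred=2.1923  r=-0.6223  x^+=1.8525  v^+=1.7015  a^+=0.0979
step 5: x_pred=4.0377  r=-1.6577  x^+=3.1326  v^+=1.4406  a^+=-0.0293
step 6: x_pred=4.8964  r=-1.5264  x^+=4.0630  v^+=1.0522  a^+=-0.1464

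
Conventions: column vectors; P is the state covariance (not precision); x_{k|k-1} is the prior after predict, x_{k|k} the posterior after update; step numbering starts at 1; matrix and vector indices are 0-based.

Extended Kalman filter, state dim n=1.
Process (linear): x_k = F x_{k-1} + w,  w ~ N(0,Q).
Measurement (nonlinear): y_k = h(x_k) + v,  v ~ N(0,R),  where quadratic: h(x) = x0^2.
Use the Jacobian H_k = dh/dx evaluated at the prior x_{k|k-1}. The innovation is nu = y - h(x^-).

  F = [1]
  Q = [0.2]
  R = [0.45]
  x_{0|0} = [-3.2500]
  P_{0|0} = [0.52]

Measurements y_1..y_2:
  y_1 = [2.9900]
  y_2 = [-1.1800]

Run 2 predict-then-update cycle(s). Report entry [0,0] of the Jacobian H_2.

step 1: x^-=[-3.2500]  P^-=[0.7200]  H_jac=[-6.5000]  S=[30.8700]  K=[-0.1516]  nu=[-7.5725]  x^+=[-2.1020]  P^+=[0.0105]
step 2: x^-=[-2.1020]  P^-=[0.2105]  H_jac=[-4.2040]  S=[4.1702]  K=[-0.2122]  nu=[-5.5983]  x^+=[-0.9140]  P^+=[0.0227]

H_jac[0,0] = -4.2040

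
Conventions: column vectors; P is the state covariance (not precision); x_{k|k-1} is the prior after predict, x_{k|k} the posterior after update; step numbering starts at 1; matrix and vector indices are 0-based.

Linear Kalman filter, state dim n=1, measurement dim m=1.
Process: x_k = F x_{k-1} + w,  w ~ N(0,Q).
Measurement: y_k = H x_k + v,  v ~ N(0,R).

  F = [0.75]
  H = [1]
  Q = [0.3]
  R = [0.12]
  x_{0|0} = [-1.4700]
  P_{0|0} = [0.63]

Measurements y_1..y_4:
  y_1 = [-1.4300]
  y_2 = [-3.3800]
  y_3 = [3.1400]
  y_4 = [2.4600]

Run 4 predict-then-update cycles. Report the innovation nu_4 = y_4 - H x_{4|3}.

step 1: x^-=[-1.1025]  P^-=[0.6544]  S=[0.7744]  K=[0.8450]  nu=[-0.3275]  x^+=[-1.3792]  P^+=[0.1014]
step 2: x^-=[-1.0344]  P^-=[0.3570]  S=[0.4770]  K=[0.7484]  nu=[-2.3456]  x^+=[-2.7900]  P^+=[0.0898]
step 3: x^-=[-2.0925]  P^-=[0.3505]  S=[0.4705]  K=[0.7450]  nu=[5.2325]  x^+=[1.8055]  P^+=[0.0894]
step 4: x^-=[1.3541]  P^-=[0.3503]  S=[0.4703]  K=[0.7448]  nu=[1.1059]  x^+=[2.1778]  P^+=[0.0894]

innov = [1.1059]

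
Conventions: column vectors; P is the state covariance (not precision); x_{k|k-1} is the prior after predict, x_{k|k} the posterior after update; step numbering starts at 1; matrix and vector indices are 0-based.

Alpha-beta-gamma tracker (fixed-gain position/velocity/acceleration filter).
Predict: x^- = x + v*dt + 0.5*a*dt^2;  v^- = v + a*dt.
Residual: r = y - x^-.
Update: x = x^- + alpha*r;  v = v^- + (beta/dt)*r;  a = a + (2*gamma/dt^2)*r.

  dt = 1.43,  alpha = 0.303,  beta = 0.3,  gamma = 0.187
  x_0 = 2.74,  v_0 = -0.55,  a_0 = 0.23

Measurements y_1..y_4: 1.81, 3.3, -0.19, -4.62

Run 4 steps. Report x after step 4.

x_post = 0.1102

step 1: x_pred=2.1887  r=-0.3787  x^+=2.0739  v^+=-0.3005  a^+=0.1607
step 2: x_pred=1.8085  r=1.4915  x^+=2.2604  v^+=0.2422  a^+=0.4335
step 3: x_pred=3.0501  r=-3.2401  x^+=2.0683  v^+=0.1824  a^+=-0.1591
step 4: x_pred=2.1666  r=-6.7866  x^+=0.1102  v^+=-1.4688  a^+=-1.4003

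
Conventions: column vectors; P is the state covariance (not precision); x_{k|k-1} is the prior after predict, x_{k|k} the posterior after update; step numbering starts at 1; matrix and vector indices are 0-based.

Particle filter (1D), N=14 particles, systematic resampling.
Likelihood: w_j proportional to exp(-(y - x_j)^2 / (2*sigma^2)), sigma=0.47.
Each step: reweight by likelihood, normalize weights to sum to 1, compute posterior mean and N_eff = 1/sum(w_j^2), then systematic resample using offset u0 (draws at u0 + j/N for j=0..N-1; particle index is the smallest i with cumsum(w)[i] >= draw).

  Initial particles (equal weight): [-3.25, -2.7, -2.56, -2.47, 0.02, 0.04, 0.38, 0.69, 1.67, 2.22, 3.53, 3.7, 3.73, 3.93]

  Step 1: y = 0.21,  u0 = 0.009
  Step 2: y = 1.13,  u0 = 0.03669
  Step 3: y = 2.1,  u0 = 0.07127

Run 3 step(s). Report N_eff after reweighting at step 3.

step 1: w=[0.0000, 0.0000, 0.0000, 0.0000, 0.2713, 0.2758, 0.2758, 0.1748, 0.0024, 0.0000, 0.0000, 0.0000, 0.0000, 0.0000]  mean=0.2459  Neff=3.9024  idx=[4, 4, 4, 4, 5, 5, 5, 5, 6, 6, 6, 6, 7, 7]
step 2: w=[0.0210, 0.0210, 0.0210, 0.0210, 0.0232, 0.0232, 0.0232, 0.0232, 0.0956, 0.0956, 0.0956, 0.0956, 0.2204, 0.2204]  mean=0.4548  Neff=7.2671  idx=[1, 5, 8, 8, 9, 10, 11, 11, 12, 12, 12, 13, 13, 13]
step 3: w=[0.0008, 0.0009, 0.0167, 0.0167, 0.0167, 0.0167, 0.0167, 0.0167, 0.1497, 0.1497, 0.1497, 0.1497, 0.1497, 0.1497]  mean=0.6579  Neff=7.3426  idx=[6, 8, 8, 9, 9, 10, 10, 11, 11, 12, 12, 13, 13, 13]

N_eff = 7.3426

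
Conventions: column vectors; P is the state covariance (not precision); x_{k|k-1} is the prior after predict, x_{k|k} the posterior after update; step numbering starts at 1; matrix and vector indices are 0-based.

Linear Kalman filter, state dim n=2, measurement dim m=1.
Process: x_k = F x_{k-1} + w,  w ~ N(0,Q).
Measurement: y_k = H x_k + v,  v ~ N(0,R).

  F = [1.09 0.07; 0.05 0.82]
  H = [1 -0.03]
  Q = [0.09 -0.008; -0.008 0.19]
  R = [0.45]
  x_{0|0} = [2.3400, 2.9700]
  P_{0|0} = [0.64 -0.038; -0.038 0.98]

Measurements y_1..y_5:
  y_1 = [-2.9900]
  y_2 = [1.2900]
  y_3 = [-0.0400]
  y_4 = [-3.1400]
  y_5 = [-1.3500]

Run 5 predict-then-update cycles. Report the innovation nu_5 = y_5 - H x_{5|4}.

innov = [-0.1637]

step 1: x^-=[2.7585, 2.5524]  P^-=[0.8494 0.0490; 0.0490 0.8474]  S=[1.2972]  K=[0.6536; 0.0182]  nu=[-5.6719]  x^+=[-0.9489, 2.4492]  P^+=[0.2951 0.0336; 0.0336 0.8470]
step 2: x^-=[-0.8629, 1.9609]  P^-=[0.4499 0.0869; 0.0869 0.7630]  S=[0.8954]  K=[0.4996; 0.0714]  nu=[2.2117]  x^+=[0.2420, 2.1189]  P^+=[0.2265 0.0549; 0.0549 0.7585]
step 3: x^-=[0.4121, 1.7496]  P^-=[0.3712 0.0971; 0.0971 0.7051]  S=[0.8160]  K=[0.4513; 0.0931]  nu=[-0.3997]  x^+=[0.2318, 1.7123]  P^+=[0.2050 0.0628; 0.0628 0.6980]
step 4: x^-=[0.3725, 1.4157]  P^-=[0.3465 0.0996; 0.0996 0.6650]  S=[0.7912]  K=[0.4342; 0.1007]  nu=[-3.4700]  x^+=[-1.1343, 1.0662]  P^+=[0.1974 0.0650; 0.0650 0.6570]
step 5: x^-=[-1.1617, 0.8176]  P^-=[0.3376 0.0988; 0.0988 0.6376]  S=[0.7823]  K=[0.4278; 0.1019]  nu=[-0.1637]  x^+=[-1.2318, 0.8009]  P^+=[0.1945 0.0647; 0.0647 0.6294]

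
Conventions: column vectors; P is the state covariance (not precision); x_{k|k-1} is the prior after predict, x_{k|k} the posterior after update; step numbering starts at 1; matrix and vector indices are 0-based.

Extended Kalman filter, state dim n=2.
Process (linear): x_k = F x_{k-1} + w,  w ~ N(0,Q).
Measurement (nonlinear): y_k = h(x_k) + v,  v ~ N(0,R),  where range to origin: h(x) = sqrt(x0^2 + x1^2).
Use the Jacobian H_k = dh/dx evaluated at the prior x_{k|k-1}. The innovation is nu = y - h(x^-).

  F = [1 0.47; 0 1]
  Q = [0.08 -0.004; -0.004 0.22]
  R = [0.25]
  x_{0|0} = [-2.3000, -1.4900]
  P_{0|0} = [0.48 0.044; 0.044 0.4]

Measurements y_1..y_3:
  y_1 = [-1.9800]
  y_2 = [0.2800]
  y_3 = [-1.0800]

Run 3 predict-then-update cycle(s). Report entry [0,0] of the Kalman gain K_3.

step 1: x^-=[-3.0003, -1.4900]  P^-=[0.6897 0.2280; 0.2280 0.6200]  H_jac=[-0.8956 -0.4448]  S=[1.1076]  K=[-0.6493; -0.4334]  nu=[-5.3299]  x^+=[0.4604, 0.8197]  P^+=[0.2228 -0.0836; -0.0836 0.4120]
step 2: x^-=[0.8457, 0.8197]  P^-=[0.3152 0.1060; 0.1060 0.6320]  H_jac=[0.7180 0.6960]  S=[0.8246]  K=[0.3639; 0.6257]  nu=[-0.8978]  x^+=[0.5190, 0.2580]  P^+=[0.2060 -0.0818; -0.0818 0.3091]
step 3: x^-=[0.6402, 0.2580]  P^-=[0.2774 0.0595; 0.0595 0.5291]  H_jac=[0.9275 0.3737]  S=[0.6038]  K=[0.4629; 0.4189]  nu=[-1.7702]  x^+=[-0.1793, -0.4836]  P^+=[0.1480 -0.0576; -0.0576 0.4232]

K[0,0] = 0.4629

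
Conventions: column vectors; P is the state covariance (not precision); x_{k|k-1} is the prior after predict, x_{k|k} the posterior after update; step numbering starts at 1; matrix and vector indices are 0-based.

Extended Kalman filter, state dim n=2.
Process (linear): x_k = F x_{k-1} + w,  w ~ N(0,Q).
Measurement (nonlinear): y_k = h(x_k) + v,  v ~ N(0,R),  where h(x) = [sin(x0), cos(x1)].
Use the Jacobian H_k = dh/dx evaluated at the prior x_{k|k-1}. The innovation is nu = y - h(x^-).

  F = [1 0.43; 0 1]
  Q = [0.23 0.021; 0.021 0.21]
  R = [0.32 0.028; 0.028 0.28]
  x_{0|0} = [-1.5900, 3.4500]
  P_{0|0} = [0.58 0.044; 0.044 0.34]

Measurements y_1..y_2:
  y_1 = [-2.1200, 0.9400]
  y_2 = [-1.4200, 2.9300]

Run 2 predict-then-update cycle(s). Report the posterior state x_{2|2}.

x_post = [-0.5313, 6.4204]

step 1: x^-=[-0.1065, 3.4500]  P^-=[0.9107 0.2112; 0.2112 0.5500]  H_jac=[0.9943 0.0000; 0.0000 0.3035]  S=[1.2204 0.0917; 0.0917 0.3307]  K=[0.7429 -0.0123; 0.1370 0.4669]  nu=[-2.0137, 1.8928]  x^+=[-1.6257, 4.0579]  P^+=[0.2387 0.0572; 0.0572 0.4433]
step 2: x^-=[0.1192, 4.0579]  P^-=[0.5999 0.2688; 0.2688 0.6533]  H_jac=[0.9929 0.0000; 0.0000 0.7933]  S=[0.9114 0.2398; 0.2398 0.6912]  K=[0.6298 0.0901; 0.1052 0.7134]  nu=[-1.5389, 3.5388]  x^+=[-0.5313, 6.4204]  P^+=[0.2055 0.0540; 0.0540 0.2555]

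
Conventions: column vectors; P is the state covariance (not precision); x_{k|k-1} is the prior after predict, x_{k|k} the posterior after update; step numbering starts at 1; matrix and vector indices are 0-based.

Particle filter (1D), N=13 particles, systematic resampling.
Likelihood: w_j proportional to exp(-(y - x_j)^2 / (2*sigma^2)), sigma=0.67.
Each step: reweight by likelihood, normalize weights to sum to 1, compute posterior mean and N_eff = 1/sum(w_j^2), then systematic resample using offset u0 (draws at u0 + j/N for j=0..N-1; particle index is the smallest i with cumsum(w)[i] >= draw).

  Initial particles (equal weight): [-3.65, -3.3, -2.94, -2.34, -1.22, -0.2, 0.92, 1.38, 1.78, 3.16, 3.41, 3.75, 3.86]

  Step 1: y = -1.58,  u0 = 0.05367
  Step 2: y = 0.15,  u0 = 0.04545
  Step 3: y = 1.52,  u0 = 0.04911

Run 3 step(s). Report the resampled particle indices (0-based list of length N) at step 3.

resampled_idx = [6, 6, 7, 7, 8, 9, 9, 10, 10, 11, 11, 12, 12]

step 1: w=[0.0050, 0.0220, 0.0756, 0.3119, 0.5137, 0.0712, 0.0006, 0.0000, 0.0000, 0.0000, 0.0000, 0.0000, 0.0000]  mean=-1.6835  Neff=2.6848  idx=[2, 3, 3, 3, 3, 4, 4, 4, 4, 4, 4, 4, 5]
step 2: w=[0.0000, 0.0006, 0.0006, 0.0006, 0.0006, 0.0710, 0.0710, 0.0710, 0.0710, 0.0710, 0.0710, 0.0710, 0.5009]  mean=-0.7117  Neff=3.4947  idx=[5, 6, 7, 8, 9, 11, 12, 12, 12, 12, 12, 12, 12]
step 3: w=[0.0009, 0.0009, 0.0009, 0.0009, 0.0009, 0.0009, 0.1421, 0.1421, 0.1421, 0.1421, 0.1421, 0.1421, 0.1421]  mean=-0.2055  Neff=7.0756  idx=[6, 6, 7, 7, 8, 9, 9, 10, 10, 11, 11, 12, 12]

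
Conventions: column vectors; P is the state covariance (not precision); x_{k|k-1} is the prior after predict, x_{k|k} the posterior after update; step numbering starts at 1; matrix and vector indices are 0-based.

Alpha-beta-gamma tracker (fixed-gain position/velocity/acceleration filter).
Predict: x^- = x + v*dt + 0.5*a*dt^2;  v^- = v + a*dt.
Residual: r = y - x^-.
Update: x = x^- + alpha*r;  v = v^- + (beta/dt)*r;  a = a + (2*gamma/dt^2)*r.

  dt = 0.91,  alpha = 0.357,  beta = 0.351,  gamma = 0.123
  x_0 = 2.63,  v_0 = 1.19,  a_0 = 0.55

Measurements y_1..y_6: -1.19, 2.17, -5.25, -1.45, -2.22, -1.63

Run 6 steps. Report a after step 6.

a_post = 2.9182

step 1: x_pred=3.9406  r=-5.1306  x^+=2.1090  v^+=-0.2885  a^+=-0.9741
step 2: x_pred=1.4432  r=0.7268  x^+=1.7026  v^+=-0.8946  a^+=-0.7582
step 3: x_pred=0.5746  r=-5.8246  x^+=-1.5048  v^+=-3.8312  a^+=-2.4885
step 4: x_pred=-6.0215  r=4.5715  x^+=-4.3895  v^+=-4.3324  a^+=-1.1305
step 5: x_pred=-8.8001  r=6.5801  x^+=-6.4510  v^+=-2.8232  a^+=0.8242
step 6: x_pred=-8.6788  r=7.0488  x^+=-6.1624  v^+=0.6457  a^+=2.9182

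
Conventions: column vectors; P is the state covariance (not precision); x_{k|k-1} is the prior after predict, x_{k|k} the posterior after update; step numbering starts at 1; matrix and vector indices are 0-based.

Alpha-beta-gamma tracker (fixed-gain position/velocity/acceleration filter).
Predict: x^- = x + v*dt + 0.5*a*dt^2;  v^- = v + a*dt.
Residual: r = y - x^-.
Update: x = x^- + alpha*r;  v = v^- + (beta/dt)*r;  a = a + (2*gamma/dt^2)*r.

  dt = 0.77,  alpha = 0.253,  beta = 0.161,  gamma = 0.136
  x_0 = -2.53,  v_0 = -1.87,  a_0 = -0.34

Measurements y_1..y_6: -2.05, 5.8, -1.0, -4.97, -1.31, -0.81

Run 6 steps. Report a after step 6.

step 1: x_pred=-4.0707  r=2.0207  x^+=-3.5595  v^+=-1.7093  a^+=0.5870
step 2: x_pred=-4.7016  r=10.5016  x^+=-2.0447  v^+=0.9385  a^+=5.4047
step 3: x_pred=0.2802  r=-1.2802  x^+=-0.0437  v^+=4.8325  a^+=4.8174
step 4: x_pred=5.1054  r=-10.0754  x^+=2.5564  v^+=6.4352  a^+=0.1952
step 5: x_pred=7.5694  r=-8.8794  x^+=5.3229  v^+=4.7289  a^+=-3.8783
step 6: x_pred=7.8144  r=-8.6244  x^+=5.6325  v^+=-0.0606  a^+=-7.8349

a_post = -7.8349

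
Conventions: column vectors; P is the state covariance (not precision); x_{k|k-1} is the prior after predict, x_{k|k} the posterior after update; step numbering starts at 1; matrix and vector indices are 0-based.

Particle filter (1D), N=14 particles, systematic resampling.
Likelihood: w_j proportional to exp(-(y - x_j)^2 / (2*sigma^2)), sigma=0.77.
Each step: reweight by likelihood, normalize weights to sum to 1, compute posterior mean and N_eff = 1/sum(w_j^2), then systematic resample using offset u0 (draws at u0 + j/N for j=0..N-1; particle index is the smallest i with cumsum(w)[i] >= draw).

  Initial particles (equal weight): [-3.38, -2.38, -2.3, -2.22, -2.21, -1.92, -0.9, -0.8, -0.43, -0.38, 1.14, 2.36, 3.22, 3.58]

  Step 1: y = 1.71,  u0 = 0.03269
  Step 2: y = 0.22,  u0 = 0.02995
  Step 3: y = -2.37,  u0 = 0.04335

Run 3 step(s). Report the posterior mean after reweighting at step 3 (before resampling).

post_mean = 1.1400

step 1: w=[0.0000, 0.0000, 0.0000, 0.0000, 0.0000, 0.0000, 0.0019, 0.0029, 0.0123, 0.0147, 0.4437, 0.4087, 0.0853, 0.0306]  mean=1.8397  Neff=2.6845  idx=[10, 10, 10, 10, 10, 10, 10, 11, 11, 11, 11, 11, 12, 12]
step 2: w=[0.1386, 0.1386, 0.1386, 0.1386, 0.1386, 0.1386, 0.1386, 0.0059, 0.0059, 0.0059, 0.0059, 0.0059, 0.0001, 0.0001]  mean=1.1769  Neff=7.4303  idx=[0, 0, 1, 1, 2, 2, 3, 3, 4, 4, 5, 5, 6, 6]
step 3: w=[0.0714, 0.0714, 0.0714, 0.0714, 0.0714, 0.0714, 0.0714, 0.0714, 0.0714, 0.0714, 0.0714, 0.0714, 0.0714, 0.0714]  mean=1.1400  Neff=14.0000  idx=[0, 1, 2, 3, 4, 5, 6, 7, 8, 9, 10, 11, 12, 13]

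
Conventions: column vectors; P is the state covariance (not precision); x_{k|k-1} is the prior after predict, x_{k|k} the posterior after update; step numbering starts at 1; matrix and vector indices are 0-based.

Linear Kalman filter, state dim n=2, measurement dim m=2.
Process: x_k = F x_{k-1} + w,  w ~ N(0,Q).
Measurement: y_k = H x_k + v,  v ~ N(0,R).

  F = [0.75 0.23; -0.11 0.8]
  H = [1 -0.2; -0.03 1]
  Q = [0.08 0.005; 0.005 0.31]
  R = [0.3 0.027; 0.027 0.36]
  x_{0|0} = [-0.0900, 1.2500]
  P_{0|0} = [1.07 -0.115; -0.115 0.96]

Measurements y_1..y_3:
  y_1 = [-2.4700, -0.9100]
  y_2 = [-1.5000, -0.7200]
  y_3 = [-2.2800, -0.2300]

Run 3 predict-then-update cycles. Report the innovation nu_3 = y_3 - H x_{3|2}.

step 1: x^-=[0.2200, 1.0099]  P^-=[0.6930 0.0273; 0.0273 0.9576]  S=[1.0204 -0.1579; -0.1579 1.3166]  K=[0.6873 0.0873; -0.0494 0.7208]  nu=[-2.4880, -1.9133]  x^+=[-1.6572, -0.2461]  P^+=[0.2199 0.0566; 0.0566 0.2598]
step 2: x^-=[-1.2995, -0.0146]  P^-=[0.2369 0.0672; 0.0672 0.4690]  S=[0.5288 -0.0063; -0.0063 0.8252]  K=[0.4236 0.0761; -0.0436 0.5656]  nu=[-0.2034, -0.7444]  x^+=[-1.4423, -0.4268]  P^+=[0.1377 0.0429; 0.0429 0.2037]
step 3: x^-=[-1.1799, -0.1828]  P^-=[0.1831 0.0558; 0.0558 0.4345]  S=[0.4781 -0.0092; -0.0092 0.7913]  K=[0.3608 0.0678; -0.0545 0.5463]  nu=[-1.1367, -0.0826]  x^+=[-1.5956, -0.1660]  P^+=[0.1176 0.0377; 0.0377 0.1963]

innov = [-1.1367, -0.0826]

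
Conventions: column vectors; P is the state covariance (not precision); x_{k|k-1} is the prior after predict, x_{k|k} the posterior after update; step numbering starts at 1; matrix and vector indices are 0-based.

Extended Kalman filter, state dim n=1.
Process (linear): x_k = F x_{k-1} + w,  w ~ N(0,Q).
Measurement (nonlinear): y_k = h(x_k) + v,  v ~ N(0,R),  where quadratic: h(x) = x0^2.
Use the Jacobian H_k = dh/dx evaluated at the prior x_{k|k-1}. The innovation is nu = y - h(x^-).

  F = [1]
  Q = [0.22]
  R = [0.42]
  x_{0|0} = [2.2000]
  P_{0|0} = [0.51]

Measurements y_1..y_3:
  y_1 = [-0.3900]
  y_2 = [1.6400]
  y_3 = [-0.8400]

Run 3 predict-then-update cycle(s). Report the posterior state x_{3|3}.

step 1: x^-=[2.2000]  P^-=[0.7300]  H_jac=[4.4000]  S=[14.5528]  K=[0.2207]  nu=[-5.2300]  x^+=[1.0457]  P^+=[0.0211]
step 2: x^-=[1.0457]  P^-=[0.2411]  H_jac=[2.0913]  S=[1.4744]  K=[0.3419]  nu=[0.5466]  x^+=[1.2326]  P^+=[0.0687]
step 3: x^-=[1.2326]  P^-=[0.2887]  H_jac=[2.4651]  S=[2.1742]  K=[0.3273]  nu=[-2.3592]  x^+=[0.4604]  P^+=[0.0558]

x_post = [0.4604]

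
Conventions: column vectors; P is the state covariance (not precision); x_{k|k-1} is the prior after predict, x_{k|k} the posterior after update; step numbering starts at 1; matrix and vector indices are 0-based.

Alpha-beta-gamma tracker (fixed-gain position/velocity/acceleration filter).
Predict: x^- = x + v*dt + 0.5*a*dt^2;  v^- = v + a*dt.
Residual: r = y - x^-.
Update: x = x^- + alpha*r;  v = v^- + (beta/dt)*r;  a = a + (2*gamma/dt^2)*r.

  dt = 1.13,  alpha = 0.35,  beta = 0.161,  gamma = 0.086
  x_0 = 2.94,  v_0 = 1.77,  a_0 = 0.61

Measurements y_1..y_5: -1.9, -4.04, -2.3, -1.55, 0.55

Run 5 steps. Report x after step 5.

step 1: x_pred=5.3296  r=-7.2296  x^+=2.7992  v^+=1.4292  a^+=-0.3638
step 2: x_pred=4.1820  r=-8.2220  x^+=1.3043  v^+=-0.1533  a^+=-1.4713
step 3: x_pred=0.1916  r=-2.4916  x^+=-0.6804  v^+=-2.1709  a^+=-1.8070
step 4: x_pred=-4.2873  r=2.7373  x^+=-3.3292  v^+=-3.8228  a^+=-1.4383
step 5: x_pred=-8.5673  r=9.1173  x^+=-5.3762  v^+=-4.1490  a^+=-0.2101

x_post = -5.3762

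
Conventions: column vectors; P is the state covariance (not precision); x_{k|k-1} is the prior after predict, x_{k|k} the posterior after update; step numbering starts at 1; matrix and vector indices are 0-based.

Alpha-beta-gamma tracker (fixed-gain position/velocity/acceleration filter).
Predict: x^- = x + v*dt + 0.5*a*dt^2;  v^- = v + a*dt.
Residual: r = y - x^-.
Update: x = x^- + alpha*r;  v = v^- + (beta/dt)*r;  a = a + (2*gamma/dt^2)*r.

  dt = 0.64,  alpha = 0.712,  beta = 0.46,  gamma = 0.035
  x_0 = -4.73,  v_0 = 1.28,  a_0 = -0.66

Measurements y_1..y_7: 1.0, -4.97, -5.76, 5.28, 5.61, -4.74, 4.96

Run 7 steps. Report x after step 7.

step 1: x_pred=-4.0460  r=5.0460  x^+=-0.4532  v^+=4.4844  a^+=0.2023
step 2: x_pred=2.4582  r=-7.4282  x^+=-2.8307  v^+=-0.7251  a^+=-1.0671
step 3: x_pred=-3.5133  r=-2.2467  x^+=-5.1130  v^+=-3.0229  a^+=-1.4511
step 4: x_pred=-7.3448  r=12.6248  x^+=1.6441  v^+=5.1225  a^+=0.7065
step 5: x_pred=5.0671  r=0.5429  x^+=5.4537  v^+=5.9648  a^+=0.7993
step 6: x_pred=9.4348  r=-14.1748  x^+=-0.6577  v^+=-3.7118  a^+=-1.6232
step 7: x_pred=-3.3656  r=8.3256  x^+=2.5622  v^+=1.2334  a^+=-0.2004

x_post = 2.5622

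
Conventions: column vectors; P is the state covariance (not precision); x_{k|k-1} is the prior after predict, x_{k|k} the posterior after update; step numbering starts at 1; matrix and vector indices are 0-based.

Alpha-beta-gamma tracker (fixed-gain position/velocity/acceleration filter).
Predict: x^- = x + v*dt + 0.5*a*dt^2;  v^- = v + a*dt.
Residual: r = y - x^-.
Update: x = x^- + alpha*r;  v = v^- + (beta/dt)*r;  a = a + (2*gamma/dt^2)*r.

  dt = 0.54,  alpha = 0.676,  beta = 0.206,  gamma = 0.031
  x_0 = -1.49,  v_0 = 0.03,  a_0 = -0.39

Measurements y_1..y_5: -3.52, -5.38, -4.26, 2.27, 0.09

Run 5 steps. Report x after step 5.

step 1: x_pred=-1.5307  r=-1.9893  x^+=-2.8755  v^+=-0.9395  a^+=-0.8130
step 2: x_pred=-3.5013  r=-1.8787  x^+=-4.7713  v^+=-2.0952  a^+=-1.2124
step 3: x_pred=-6.0795  r=1.8195  x^+=-4.8495  v^+=-2.0558  a^+=-0.8256
step 4: x_pred=-6.0800  r=8.3500  x^+=-0.4354  v^+=0.6838  a^+=0.9498
step 5: x_pred=0.0723  r=0.0177  x^+=0.0843  v^+=1.2034  a^+=0.9536

x_post = 0.0843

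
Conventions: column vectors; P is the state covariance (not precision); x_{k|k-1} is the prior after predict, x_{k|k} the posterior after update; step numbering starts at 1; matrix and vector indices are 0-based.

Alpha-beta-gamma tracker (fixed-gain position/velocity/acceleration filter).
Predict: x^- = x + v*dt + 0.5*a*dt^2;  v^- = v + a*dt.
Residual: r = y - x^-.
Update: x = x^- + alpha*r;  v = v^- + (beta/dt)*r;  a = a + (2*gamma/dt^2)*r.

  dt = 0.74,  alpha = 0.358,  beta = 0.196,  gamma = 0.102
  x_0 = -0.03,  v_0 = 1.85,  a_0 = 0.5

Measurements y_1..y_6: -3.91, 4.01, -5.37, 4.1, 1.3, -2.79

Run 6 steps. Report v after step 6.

v_post = -1.0273

step 1: x_pred=1.4759  r=-5.3859  x^+=-0.4523  v^+=0.7935  a^+=-1.5064
step 2: x_pred=-0.2776  r=4.2876  x^+=1.2574  v^+=0.8143  a^+=0.0908
step 3: x_pred=1.8849  r=-7.2549  x^+=-0.7124  v^+=-1.0400  a^+=-2.6119
step 4: x_pred=-2.1971  r=6.2971  x^+=0.0572  v^+=-1.3049  a^+=-0.2660
step 5: x_pred=-0.9812  r=2.2812  x^+=-0.1645  v^+=-0.8975  a^+=0.5839
step 6: x_pred=-0.6688  r=-2.1212  x^+=-1.4282  v^+=-1.0273  a^+=-0.2063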